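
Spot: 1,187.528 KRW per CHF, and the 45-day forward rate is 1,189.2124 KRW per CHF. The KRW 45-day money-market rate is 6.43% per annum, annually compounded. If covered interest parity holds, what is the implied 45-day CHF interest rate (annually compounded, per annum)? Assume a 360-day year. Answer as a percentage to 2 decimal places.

T = 45/360 years.
By CIP, F/S equals the KRW-to-CHF growth ratio: 1189.2124/1187.528 = 1.0014184.
The KRW side grows by (1 + 0.0643)^(45/360) = 1.0078201.
So the CHF growth factor = 1.0063926.
r = 1.0063926^(360/45) − 1 = 0.052300 → 5.23%.

5.23%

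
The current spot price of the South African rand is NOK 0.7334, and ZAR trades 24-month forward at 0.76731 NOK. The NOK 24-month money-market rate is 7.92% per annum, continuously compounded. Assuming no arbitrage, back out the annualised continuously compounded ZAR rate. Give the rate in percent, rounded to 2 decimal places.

T = 2 years.
By CIP, F/S equals the NOK-to-ZAR growth ratio: 0.76731/0.7334 = 1.0462367.
NOK growth factor: e^(0.0792×2) = 1.1716348.
Hence g_ZAR = 1.1198563.
r = ln(1.1198563)/2 = 0.056600 → 5.66%.

5.66%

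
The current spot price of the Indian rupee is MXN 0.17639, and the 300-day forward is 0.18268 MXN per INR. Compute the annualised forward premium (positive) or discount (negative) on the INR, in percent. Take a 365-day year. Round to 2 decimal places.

+4.34%

T = 300/365 years.
Period premium: (0.18268 − 0.17639)/0.17639 = 0.0356596.
×(1/T) gives 4.34% p.a.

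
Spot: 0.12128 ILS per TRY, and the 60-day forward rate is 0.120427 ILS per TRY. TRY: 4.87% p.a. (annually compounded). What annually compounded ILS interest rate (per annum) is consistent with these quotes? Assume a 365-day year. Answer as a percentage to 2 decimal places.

T = 60/365 years.
CIP gives F = S · g_ILS/g_TRY, so g_ILS/g_TRY = 0.120427/0.12128 = 0.9929667.
TRY growth factor: (1 + 0.0487)^(60/365) = 1.0078473.
That pins the ILS growth at 1.0007588.
Annualise: 1.0007588^(365/60) − 1 = 0.004625 = 0.46%.

0.46%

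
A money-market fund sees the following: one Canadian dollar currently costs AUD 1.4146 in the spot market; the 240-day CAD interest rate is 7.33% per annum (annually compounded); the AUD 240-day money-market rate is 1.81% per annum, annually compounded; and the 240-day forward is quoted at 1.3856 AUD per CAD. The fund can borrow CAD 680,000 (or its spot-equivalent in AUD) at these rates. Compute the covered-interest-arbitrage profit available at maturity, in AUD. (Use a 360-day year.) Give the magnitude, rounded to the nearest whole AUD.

AUD 14,205

T = 240/360 years.
Route A — deposit CAD, sell forward: 680,000 × 1.04828833 × 1.3856 = AUD 987,705.65.
Route B — convert at spot, deposit AUD: 680,000 × 1.4146 × 1.01203056 = AUD 973,500.53.
The quoted forward overvalues CAD, so borrow AUD, buy CAD at spot, deposit the CAD at 7.33%, and sell the proceeds forward at 1.3856.
Arbitrage profit = |987,705.65 − 973,500.53| = AUD 14,205.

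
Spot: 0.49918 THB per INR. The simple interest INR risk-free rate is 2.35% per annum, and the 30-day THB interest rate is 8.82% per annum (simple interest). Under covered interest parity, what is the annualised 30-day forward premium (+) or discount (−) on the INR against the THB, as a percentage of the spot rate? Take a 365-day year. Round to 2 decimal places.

+6.46%

T = 30/365 years.
No-arbitrage forward: 0.49918 × 1.0072493 / 1.0019315 = 0.50182942 THB/INR.
Annualised premium = (F − S)/S × (1/T) = (0.50182942 − 0.49918)/0.49918 ÷ (30/365) = 6.46%.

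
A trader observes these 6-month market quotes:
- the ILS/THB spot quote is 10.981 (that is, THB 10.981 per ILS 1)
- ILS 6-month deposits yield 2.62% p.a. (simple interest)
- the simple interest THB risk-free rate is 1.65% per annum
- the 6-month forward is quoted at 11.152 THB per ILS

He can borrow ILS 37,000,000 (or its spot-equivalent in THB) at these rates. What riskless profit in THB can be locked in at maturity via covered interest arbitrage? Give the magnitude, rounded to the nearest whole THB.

T = 6/12 years.
Invest the ILS and cover forward: 37,000,000 × 1.013100 × 11.152 = THB 418,029,374.40.
Convert at spot and invest in THB: 37,000,000 × 10.981 × 1.008250 = THB 409,648,950.25.
The quoted forward overvalues ILS, so borrow THB, buy ILS at spot, deposit the ILS at 2.62%, and sell the proceeds forward at 11.152.
Arbitrage profit = |418,029,374.40 − 409,648,950.25| = THB 8,380,424.

THB 8,380,424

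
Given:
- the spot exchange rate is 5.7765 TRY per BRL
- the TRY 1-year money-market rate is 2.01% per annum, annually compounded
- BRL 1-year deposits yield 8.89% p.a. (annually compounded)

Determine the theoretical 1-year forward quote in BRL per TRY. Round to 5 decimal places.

T = 1 year.
Growth of 1 TRY over T: (1 + 0.0201)^1 = 1.020100.
Growth of 1 BRL over T: (1 + 0.0889)^1 = 1.088900.
So F = 5.7765 × 1.020100 / 1.088900 = 5.411523 (TRY/BRL).
Quoted the other way: 1/5.411523 = 0.18479 BRL per TRY.

0.18479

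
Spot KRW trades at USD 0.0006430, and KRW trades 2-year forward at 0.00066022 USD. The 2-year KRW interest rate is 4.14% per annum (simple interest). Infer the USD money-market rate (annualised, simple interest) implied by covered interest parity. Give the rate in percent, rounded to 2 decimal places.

5.59%

T = 2 years.
F/S = 0.00066022/0.000643 = 1.0267807 = (growth of USD) / (growth of KRW).
The KRW side grows by 1 + 0.0414×2 = 1.082800.
That pins the USD growth at 1.1117981.
r = (1.1117981 − 1)/2 = 0.055899 → 5.59%.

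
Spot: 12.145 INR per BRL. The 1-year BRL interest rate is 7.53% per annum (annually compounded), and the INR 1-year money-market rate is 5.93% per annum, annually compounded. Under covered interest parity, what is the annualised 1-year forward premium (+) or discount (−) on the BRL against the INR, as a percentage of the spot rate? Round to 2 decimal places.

T = 1 year.
CIP forward (INR per BRL) = 12.145 × 1.059300/1.075300 = 11.964288.
(F − S)/S ÷ T = (11.964288 − 12.145)/12.145/1 = -0.014880 → -1.49%.

-1.49%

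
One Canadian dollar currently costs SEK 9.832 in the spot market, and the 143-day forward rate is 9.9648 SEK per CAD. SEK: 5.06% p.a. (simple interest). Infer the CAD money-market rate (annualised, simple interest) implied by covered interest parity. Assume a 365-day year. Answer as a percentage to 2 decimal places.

1.59%

T = 143/365 years.
F/S = 9.9648/9.832 = 1.0135069 = (growth of SEK) / (growth of CAD).
The SEK side grows by 1 + 0.0506×143/365 = 1.0198241.
So the CAD growth factor = 1.006233.
(1.006233 − 1)/T = 0.015909, i.e. 1.59%.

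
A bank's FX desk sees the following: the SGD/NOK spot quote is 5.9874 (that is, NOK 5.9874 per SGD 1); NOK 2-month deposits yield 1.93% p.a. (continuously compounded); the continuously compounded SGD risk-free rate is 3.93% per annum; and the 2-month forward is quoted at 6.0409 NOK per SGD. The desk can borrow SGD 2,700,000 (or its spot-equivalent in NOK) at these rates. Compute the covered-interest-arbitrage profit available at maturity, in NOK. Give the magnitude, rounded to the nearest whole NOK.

NOK 199,550

T = 2/12 years.
Keep in SGD, deliver into the forward: 2,700,000·1.0065714982·6.0409 = NOK 16,417,613.96.
Swap to NOK now, deposit: 2,700,000·5.9874·1.0032218457 = NOK 16,218,064.29.
The quoted forward overvalues SGD, so borrow NOK, buy SGD at spot, deposit the SGD at 3.93%, and sell the proceeds forward at 6.0409.
Arbitrage profit = |16,417,613.96 − 16,218,064.29| = NOK 199,550.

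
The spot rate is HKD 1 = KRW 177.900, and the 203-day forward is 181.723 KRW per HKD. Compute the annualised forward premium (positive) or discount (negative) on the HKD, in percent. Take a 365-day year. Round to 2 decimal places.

+3.86%

T = 203/365 years.
Period premium: (181.723 − 177.9)/177.9 = 0.0214896.
×(1/T) gives 3.86% p.a.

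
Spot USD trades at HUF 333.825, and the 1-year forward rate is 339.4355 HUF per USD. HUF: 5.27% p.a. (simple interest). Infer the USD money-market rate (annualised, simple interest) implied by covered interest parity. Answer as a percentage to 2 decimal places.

T = 1 year.
F/S = 339.4355/333.825 = 1.0168067 = (growth of HUF) / (growth of USD).
HUF growth factor: 1 + 0.0527×1 = 1.052700.
Hence g_USD = 1.035300.
(1.035300 − 1)/T = 0.035300, i.e. 3.53%.

3.53%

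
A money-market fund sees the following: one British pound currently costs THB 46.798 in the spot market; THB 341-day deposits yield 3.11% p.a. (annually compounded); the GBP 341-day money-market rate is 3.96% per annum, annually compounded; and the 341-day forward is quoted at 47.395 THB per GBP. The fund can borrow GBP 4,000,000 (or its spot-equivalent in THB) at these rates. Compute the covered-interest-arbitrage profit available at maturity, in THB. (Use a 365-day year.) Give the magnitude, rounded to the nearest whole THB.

THB 3,959,352

T = 341/365 years.
Invest the GBP and cover forward: 4,000,000 × 1.03694866248 × 47.395 = THB 196,584,727.43.
Convert at spot and invest in THB: 4,000,000 × 46.798 × 1.02902568373 = THB 192,625,375.79.
The quoted forward overvalues GBP, so borrow THB, buy GBP at spot, deposit the GBP at 3.96%, and sell the proceeds forward at 47.395.
Arbitrage profit = |196,584,727.43 − 192,625,375.79| = THB 3,959,352.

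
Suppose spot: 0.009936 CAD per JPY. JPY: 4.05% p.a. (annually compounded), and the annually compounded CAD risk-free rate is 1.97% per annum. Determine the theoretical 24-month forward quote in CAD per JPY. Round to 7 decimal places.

0.0095427

T = 2 years.
CAD growth factor: (1 + 0.0197)^2 = 1.0397881.
JPY growth factor: (1 + 0.0405)^2 = 1.0826402.
So F = 0.009936 × 1.0397881 / 1.0826402 = 0.009542722 (CAD/JPY).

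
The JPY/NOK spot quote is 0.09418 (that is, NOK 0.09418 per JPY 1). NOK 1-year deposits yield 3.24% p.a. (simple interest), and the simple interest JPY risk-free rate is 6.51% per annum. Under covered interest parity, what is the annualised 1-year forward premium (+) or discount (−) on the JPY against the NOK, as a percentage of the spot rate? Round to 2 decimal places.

-3.07%

T = 1 year.
No-arbitrage forward: 0.09418 × 1.032400 / 1.065100 = 0.09128855 NOK/JPY.
(F − S)/S ÷ T = (0.09128855 − 0.09418)/0.09418/1 = -0.030701 → -3.07%.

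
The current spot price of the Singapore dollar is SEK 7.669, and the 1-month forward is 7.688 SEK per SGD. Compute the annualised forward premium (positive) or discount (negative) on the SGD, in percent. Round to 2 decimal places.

T = 1/12 years.
(F − S)/S = (7.688 − 7.669)/7.669 = 0.0024775.
Per annum: 0.0024775 / (1/12) = 0.029730 = 2.97%.

+2.97%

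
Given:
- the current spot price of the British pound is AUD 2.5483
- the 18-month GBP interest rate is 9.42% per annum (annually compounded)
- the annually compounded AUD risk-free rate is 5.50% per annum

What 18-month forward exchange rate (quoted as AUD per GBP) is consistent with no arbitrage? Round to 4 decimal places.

2.4126

T = 18/12 years.
AUD growth factor: (1 + 0.0550)^(18/12) = 1.0836242.
Growth of 1 GBP over T: (1 + 0.0942)^(18/12) = 1.1445771.
CIP: F = S · (grow AUD)/(grow GBP) = 2.5483 × 1.0836242/1.1445771 = 2.412594 AUD per GBP.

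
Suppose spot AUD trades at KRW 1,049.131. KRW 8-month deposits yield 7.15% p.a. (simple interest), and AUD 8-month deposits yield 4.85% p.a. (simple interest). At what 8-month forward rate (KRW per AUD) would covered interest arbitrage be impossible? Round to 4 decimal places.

1064.7138

T = 8/12 years.
KRW growth factor: 1 + 0.0715×8/12 = 1.0476666667.
Growth of 1 AUD over T: 1 + 0.0485×8/12 = 1.0323333333.
Forward (KRW per AUD) = 1049.131 × 1.0476666667 / 1.0323333333 = 1064.713831.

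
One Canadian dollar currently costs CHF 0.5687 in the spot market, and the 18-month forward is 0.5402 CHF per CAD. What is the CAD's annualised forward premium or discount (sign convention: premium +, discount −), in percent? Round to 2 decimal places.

T = 18/12 years.
CAD trades forward at -5.01143% vs spot over the period.
Annualise by dividing by T: -0.0501143 / (18/12) = -0.033410 → -3.34%.

-3.34%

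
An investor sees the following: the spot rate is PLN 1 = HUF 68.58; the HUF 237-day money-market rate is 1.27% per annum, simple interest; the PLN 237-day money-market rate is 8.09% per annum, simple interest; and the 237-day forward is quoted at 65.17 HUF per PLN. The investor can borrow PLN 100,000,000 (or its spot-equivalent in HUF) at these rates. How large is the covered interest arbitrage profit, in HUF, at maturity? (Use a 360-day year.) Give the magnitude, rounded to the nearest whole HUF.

HUF 51,248,606

T = 237/360 years.
Keep in PLN, deliver into the forward: 100,000,000·1.053259166667·65.17 = HUF 6,864,089,989.17.
Swap to HUF now, deposit: 100,000,000·68.58·1.008360833333 = HUF 6,915,338,595.00.
The quoted forward undervalues PLN, so borrow PLN, convert to HUF at spot, deposit the HUF at 1.27%, and buy PLN forward at 65.17 to cover the loan.
Profit = 6,915,338,595.00 − 6,864,089,989.17 = HUF 51,248,606.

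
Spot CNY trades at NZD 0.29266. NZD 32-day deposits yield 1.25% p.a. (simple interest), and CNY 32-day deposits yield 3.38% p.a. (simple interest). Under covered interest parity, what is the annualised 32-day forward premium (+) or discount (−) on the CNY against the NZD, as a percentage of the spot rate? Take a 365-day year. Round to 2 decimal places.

-2.12%

T = 32/365 years.
CIP forward (NZD per CNY) = 0.29266 × 1.0010959/1.0029633 = 0.29211510.
(F − S)/S ÷ T = (0.29211510 − 0.29266)/0.29266/(32/365) = -0.021237 → -2.12%.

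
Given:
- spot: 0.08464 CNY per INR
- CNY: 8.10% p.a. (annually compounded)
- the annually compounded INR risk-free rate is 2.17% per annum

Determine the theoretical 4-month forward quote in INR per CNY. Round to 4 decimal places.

T = 4/12 years.
CNY growth factor: (1 + 0.0810)^(4/12) = 1.02630213.
INR accumulates by (1 + 0.0217)^(4/12) = 1.00718163.
So F = 0.08464 × 1.02630213 / 1.00718163 = 0.086246820 (CNY/INR).
Quoted the other way: 1/0.086246820 = 11.5946 INR per CNY.

11.5946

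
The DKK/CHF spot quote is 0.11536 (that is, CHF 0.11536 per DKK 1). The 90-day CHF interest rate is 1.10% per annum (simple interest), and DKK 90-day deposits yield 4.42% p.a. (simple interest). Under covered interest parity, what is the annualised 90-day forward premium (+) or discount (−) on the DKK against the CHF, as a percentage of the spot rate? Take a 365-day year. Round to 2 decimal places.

-3.28%

T = 90/365 years.
CIP forward (CHF per DKK) = 0.11536 × 1.0027123/1.0108986 = 0.11442581.
(F − S)/S ÷ T = (0.11442581 − 0.11536)/0.11536/(90/365) = -0.032842 → -3.28%.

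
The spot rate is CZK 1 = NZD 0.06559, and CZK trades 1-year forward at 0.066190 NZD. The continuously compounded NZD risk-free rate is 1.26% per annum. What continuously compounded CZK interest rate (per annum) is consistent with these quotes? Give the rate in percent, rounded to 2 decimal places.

0.35%

T = 1 year.
CIP gives F = S · g_NZD/g_CZK, so g_NZD/g_CZK = 0.06619/0.06559 = 1.0091477.
NZD growth factor: e^(0.0126×1) = 1.0126797.
That pins the CZK growth at 1.003500.
Take logs: ln 1.003500 / 1 = 0.003494, so 0.35%.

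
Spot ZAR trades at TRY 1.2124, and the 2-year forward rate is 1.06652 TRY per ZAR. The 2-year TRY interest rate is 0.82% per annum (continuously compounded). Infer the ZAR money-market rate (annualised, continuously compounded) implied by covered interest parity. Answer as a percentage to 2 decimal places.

7.23%

T = 2 years.
CIP gives F = S · g_TRY/g_ZAR, so g_TRY/g_ZAR = 1.06652/1.2124 = 0.8796767.
TRY growth factor: e^(0.0082×2) = 1.0165352.
That pins the ZAR growth at 1.1555782.
r = ln(1.1555782)/2 = 0.072300 → 7.23%.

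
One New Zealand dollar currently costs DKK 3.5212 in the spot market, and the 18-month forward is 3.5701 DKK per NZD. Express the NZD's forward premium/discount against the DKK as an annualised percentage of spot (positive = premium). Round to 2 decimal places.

T = 18/12 years.
(F − S)/S = (3.5701 − 3.5212)/3.5212 = 0.0138873.
Annualise by dividing by T: 0.0138873 / (18/12) = 0.009258 → 0.93%.

+0.93%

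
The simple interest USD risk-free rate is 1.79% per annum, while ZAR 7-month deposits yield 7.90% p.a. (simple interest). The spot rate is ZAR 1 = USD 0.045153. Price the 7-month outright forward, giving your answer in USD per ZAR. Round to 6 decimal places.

0.043615

T = 7/12 years.
USD accumulates by 1 + 0.0179×7/12 = 1.0104417.
ZAR accumulates by 1 + 0.0790×7/12 = 1.0460833.
Forward (USD per ZAR) = 0.045153 × 1.0104417 / 1.0460833 = 0.04361457.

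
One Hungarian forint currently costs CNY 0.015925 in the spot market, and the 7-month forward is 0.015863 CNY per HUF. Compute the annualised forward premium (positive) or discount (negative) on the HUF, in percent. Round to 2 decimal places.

-0.67%

T = 7/12 years.
Period premium: (0.015863 − 0.015925)/0.015925 = -0.0038932.
Annualise by dividing by T: -0.0038932 / (7/12) = -0.006674 → -0.67%.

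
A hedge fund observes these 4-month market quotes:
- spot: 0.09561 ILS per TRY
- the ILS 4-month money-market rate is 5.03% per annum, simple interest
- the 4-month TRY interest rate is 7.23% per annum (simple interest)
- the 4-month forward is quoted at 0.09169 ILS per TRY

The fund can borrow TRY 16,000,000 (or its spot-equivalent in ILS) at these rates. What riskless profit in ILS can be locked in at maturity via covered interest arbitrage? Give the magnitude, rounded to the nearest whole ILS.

T = 4/12 years.
Keep in TRY, deliver into the forward: 16,000,000·1.024100·0.09169 = ILS 1,502,395.66.
Swap to ILS now, deposit: 16,000,000·0.09561·1.016766667 = ILS 1,555,408.98.
The quoted forward undervalues TRY, so borrow TRY, convert to ILS at spot, deposit the ILS at 5.03%, and buy TRY forward at 0.09169 to cover the loan.
The gap between the two covered legs is ILS 53,013.

ILS 53,013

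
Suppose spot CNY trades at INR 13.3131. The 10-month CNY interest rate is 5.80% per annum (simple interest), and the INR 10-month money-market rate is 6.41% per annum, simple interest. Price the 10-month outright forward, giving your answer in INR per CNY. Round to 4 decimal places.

13.3777

T = 10/12 years.
INR growth factor: 1 + 0.0641×10/12 = 1.05341667.
CNY accumulates by 1 + 0.0580×10/12 = 1.04833333.
CIP: F = S · (grow INR)/(grow CNY) = 13.3131 × 1.05341667/1.04833333 = 13.377655 INR per CNY.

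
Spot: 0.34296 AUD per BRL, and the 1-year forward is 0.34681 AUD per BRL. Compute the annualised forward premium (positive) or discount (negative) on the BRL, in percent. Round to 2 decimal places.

T = 1 year.
BRL trades forward at +1.12258% vs spot over the period.
Annualise by dividing by T: 0.0112258 / 1 = 0.011226 → 1.12%.

+1.12%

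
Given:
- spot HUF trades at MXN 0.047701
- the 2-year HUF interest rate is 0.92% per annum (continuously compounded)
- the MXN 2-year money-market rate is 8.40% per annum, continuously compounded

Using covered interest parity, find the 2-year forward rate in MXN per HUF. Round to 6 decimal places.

0.055398

T = 2 years.
Growth of 1 MXN over T: e^(0.0840×2) = 1.1829366.
HUF growth factor: e^(0.0092×2) = 1.0185703.
So F = 0.047701 × 1.1829366 / 1.0185703 = 0.05539849 (MXN/HUF).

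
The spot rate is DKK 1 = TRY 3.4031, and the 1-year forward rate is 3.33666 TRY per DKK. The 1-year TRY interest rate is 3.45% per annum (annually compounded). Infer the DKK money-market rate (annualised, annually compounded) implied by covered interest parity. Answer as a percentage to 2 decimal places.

T = 1 year.
By CIP, F/S equals the TRY-to-DKK growth ratio: 3.33666/3.4031 = 0.9804766.
The TRY side grows by (1 + 0.0345)^1 = 1.034500.
That pins the DKK growth at 1.0550991.
r = 1.0550991^(1/1) − 1 = 0.055099 → 5.51%.

5.51%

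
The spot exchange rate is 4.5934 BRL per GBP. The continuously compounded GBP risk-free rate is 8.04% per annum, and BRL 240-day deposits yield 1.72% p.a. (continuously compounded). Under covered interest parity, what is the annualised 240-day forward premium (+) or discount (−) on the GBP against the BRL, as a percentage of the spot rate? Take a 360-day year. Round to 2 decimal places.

-6.19%

T = 240/360 years.
No-arbitrage forward: 4.5934 × 1.0115327 / 1.0550625 = 4.4038854 BRL/GBP.
(F − S)/S ÷ T = (4.4038854 − 4.5934)/4.5934/(240/360) = -0.061887 → -6.19%.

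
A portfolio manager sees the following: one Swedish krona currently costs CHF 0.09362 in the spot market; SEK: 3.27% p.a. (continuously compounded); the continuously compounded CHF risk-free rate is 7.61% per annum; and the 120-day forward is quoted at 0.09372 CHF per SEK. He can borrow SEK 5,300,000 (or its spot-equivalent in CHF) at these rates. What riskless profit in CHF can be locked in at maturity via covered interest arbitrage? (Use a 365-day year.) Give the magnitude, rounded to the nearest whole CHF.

CHF 6,672

T = 120/365 years.
Route A — deposit SEK, sell forward: 5,300,000 × 1.01080868 × 0.09372 = CHF 502,084.84.
Route B — convert at spot, deposit CHF: 5,300,000 × 0.09362 × 1.02533478 = CHF 508,756.76.
The quoted forward undervalues SEK, so borrow SEK, convert to CHF at spot, deposit the CHF at 7.61%, and buy SEK forward at 0.09372 to cover the loan.
The gap between the two covered legs is CHF 6,672.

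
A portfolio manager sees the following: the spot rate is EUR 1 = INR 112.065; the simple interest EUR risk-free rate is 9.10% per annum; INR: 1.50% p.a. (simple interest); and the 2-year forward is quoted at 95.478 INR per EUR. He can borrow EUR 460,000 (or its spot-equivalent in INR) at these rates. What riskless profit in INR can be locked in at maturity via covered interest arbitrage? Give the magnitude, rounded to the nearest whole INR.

T = 2 years.
Route A — deposit EUR, sell forward: 460,000 × 1.182000 × 95.478 = INR 51,913,298.16.
Route B — convert at spot, deposit INR: 460,000 × 112.065 × 1.030000 = INR 53,096,397.00.
The quoted forward undervalues EUR, so borrow EUR, convert to INR at spot, deposit the INR at 1.50%, and buy EUR forward at 95.478 to cover the loan.
The gap between the two covered legs is INR 1,183,099.

INR 1,183,099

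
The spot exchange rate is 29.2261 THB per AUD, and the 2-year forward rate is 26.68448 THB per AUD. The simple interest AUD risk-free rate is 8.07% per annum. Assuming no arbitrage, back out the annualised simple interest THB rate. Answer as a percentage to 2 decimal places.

3.02%

T = 2 years.
CIP gives F = S · g_THB/g_AUD, so g_THB/g_AUD = 26.68448/29.2261 = 0.9130360.
The AUD side grows by 1 + 0.0807×2 = 1.161400.
So the THB growth factor = 1.060400.
r = (1.060400 − 1)/2 = 0.030200 → 3.02%.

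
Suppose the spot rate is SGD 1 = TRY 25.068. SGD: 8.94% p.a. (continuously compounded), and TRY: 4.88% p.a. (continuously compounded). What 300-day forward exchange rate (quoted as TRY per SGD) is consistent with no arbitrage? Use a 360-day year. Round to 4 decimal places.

24.2341

T = 300/360 years.
TRY growth factor: e^(0.0488×300/360) = 1.04150488.
SGD accumulates by e^(0.0894×300/360) = 1.07734534.
So F = 25.068 × 1.04150488 / 1.07734534 = 24.234053 (TRY/SGD).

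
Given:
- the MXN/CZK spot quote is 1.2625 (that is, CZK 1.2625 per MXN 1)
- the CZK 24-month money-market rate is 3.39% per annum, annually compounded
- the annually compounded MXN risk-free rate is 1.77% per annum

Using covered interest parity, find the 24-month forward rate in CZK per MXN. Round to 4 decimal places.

1.3030

T = 2 years.
CZK accumulates by (1 + 0.0339)^2 = 1.0689492.
MXN accumulates by (1 + 0.0177)^2 = 1.0357133.
Forward (CZK per MXN) = 1.2625 × 1.0689492 / 1.0357133 = 1.303013.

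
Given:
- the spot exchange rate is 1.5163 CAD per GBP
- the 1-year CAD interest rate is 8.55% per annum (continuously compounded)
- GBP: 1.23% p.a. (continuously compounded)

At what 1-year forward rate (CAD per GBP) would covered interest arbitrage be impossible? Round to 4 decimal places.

1.6315

T = 1 year.
CAD accumulates by e^(0.0855×1) = 1.0892616.
Growth of 1 GBP over T: e^(0.0123×1) = 1.012376.
Forward (CAD per GBP) = 1.5163 × 1.0892616 / 1.012376 = 1.631456.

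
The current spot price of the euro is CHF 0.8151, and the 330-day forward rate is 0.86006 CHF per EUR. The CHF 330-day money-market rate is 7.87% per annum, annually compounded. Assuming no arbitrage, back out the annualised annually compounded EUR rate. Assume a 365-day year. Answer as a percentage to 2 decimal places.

1.65%

T = 330/365 years.
CIP gives F = S · g_CHF/g_EUR, so g_CHF/g_EUR = 0.86006/0.8151 = 1.0551589.
CHF growth factor: (1 + 0.0787)^(330/365) = 1.0708924.
That pins the EUR growth at 1.014911.
r = 1.014911^(365/330) − 1 = 0.016505 → 1.65%.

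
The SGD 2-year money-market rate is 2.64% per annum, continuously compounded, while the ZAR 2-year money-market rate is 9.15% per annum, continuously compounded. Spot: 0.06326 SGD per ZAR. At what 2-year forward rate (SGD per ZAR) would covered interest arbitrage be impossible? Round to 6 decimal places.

T = 2 years.
Growth of 1 SGD over T: e^(0.0264×2) = 1.0542188.
Growth of 1 ZAR over T: e^(0.0915×2) = 1.2008144.
Forward (SGD per ZAR) = 0.06326 × 1.0542188 / 1.2008144 = 0.05553721.

0.055537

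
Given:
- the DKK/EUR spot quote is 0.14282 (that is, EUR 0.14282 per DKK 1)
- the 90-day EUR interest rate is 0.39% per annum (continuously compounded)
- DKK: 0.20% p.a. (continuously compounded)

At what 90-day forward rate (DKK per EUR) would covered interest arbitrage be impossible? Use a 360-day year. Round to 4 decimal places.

T = 90/360 years.
Growth of 1 EUR over T: e^(0.0039×90/360) = 1.0009755.
DKK growth factor: e^(0.0020×90/360) = 1.0005001.
So F = 0.14282 × 1.0009755 / 1.0005001 = 0.1428879 (EUR/DKK).
Invert for DKK per EUR: 1 / 0.1428879 = 6.9985.

6.9985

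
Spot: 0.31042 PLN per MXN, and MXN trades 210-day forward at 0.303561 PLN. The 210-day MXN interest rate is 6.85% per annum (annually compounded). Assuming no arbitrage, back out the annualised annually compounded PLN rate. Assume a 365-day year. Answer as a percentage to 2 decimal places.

2.78%

T = 210/365 years.
CIP gives F = S · g_PLN/g_MXN, so g_PLN/g_MXN = 0.303561/0.31042 = 0.9779041.
The MXN side grows by (1 + 0.0685)^(210/365) = 1.0388557.
So the PLN growth factor = 1.0159012.
r = 1.0159012^(365/210) − 1 = 0.027800 → 2.78%.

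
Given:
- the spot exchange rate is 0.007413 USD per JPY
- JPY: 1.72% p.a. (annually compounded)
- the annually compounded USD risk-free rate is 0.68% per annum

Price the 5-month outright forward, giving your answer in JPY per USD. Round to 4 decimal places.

135.4770

T = 5/12 years.
USD accumulates by (1 + 0.0068)^(5/12) = 1.002827734.
JPY accumulates by (1 + 0.0172)^(5/12) = 1.007131037.
So F = 0.007413 × 1.002827734 / 1.007131037 = 0.00738132549 (USD/JPY).
Invert for JPY per USD: 1 / 0.00738132549 = 135.4770.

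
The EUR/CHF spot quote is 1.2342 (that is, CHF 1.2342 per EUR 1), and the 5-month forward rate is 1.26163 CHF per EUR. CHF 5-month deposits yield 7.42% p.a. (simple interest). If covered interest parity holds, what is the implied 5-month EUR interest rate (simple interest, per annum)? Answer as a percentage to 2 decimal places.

T = 5/12 years.
F/S = 1.26163/1.2342 = 1.0222249 = (growth of CHF) / (growth of EUR).
CHF growth factor: 1 + 0.0742×5/12 = 1.0309167.
So the EUR growth factor = 1.0085028.
(1.0085028 − 1)/T = 0.020407, i.e. 2.04%.

2.04%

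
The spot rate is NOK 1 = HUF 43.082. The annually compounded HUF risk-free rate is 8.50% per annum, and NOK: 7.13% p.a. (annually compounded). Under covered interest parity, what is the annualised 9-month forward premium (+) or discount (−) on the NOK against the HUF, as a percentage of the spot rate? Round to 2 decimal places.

+1.28%

T = 9/12 years.
CIP forward (HUF per NOK) = 43.082 × 1.0630956/1.053012 = 43.494551.
(F − S)/S ÷ T = (43.494551 − 43.082)/43.082/(9/12) = 0.012768 → 1.28%.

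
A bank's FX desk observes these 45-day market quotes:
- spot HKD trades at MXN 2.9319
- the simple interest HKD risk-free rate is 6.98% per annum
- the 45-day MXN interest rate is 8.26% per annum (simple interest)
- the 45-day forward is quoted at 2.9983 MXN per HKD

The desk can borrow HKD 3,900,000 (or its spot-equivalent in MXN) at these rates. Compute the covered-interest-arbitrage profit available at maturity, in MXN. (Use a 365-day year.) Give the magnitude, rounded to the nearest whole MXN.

MXN 243,144

T = 45/365 years.
Route A — deposit HKD, sell forward: 3,900,000 × 1.0086054795 × 2.9983 = MXN 11,793,997.06.
Route B — convert at spot, deposit MXN: 3,900,000 × 2.9319 × 1.0101835616 = MXN 11,550,853.02.
The quoted forward overvalues HKD, so borrow MXN, buy HKD at spot, deposit the HKD at 6.98%, and sell the proceeds forward at 2.9983.
The gap between the two covered legs is MXN 243,144.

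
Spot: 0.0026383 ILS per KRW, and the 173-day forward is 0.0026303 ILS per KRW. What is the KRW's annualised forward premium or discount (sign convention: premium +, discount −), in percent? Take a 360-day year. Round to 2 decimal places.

-0.63%

T = 173/360 years.
KRW trades forward at -0.30323% vs spot over the period.
×(1/T) gives -0.63% p.a.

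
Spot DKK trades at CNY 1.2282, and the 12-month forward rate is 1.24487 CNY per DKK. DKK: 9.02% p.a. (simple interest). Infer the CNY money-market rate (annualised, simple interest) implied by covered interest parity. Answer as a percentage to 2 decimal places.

T = 1 year.
By CIP, F/S equals the CNY-to-DKK growth ratio: 1.24487/1.2282 = 1.0135727.
DKK growth factor: 1 + 0.0902×1 = 1.090200.
That pins the CNY growth at 1.104997.
(1.104997 − 1)/T = 0.104997, i.e. 10.50%.

10.50%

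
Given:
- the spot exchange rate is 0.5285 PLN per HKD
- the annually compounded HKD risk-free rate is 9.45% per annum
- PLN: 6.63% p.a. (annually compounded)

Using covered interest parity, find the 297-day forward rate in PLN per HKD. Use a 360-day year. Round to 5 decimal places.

T = 297/360 years.
PLN growth factor: (1 + 0.0663)^(297/360) = 1.0543881.
Growth of 1 HKD over T: (1 + 0.0945)^(297/360) = 1.0773406.
Forward (PLN per HKD) = 0.5285 × 1.0543881 / 1.0773406 = 0.5172404.

0.51724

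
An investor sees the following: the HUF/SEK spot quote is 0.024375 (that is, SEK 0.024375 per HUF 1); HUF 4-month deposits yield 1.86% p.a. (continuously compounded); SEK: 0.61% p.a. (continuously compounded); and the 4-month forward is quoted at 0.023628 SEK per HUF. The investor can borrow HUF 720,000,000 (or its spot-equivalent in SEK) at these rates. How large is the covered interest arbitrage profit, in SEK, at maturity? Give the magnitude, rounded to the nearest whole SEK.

SEK 467,758

T = 4/12 years.
Keep in HUF, deliver into the forward: 720,000,000·1.0062192598·0.023628 = SEK 17,117,963.04.
Swap to SEK now, deposit: 720,000,000·0.024375·1.002035402 = SEK 17,585,721.31.
The quoted forward undervalues HUF, so borrow HUF, convert to SEK at spot, deposit the SEK at 0.61%, and buy HUF forward at 0.023628 to cover the loan.
The gap between the two covered legs is SEK 467,758.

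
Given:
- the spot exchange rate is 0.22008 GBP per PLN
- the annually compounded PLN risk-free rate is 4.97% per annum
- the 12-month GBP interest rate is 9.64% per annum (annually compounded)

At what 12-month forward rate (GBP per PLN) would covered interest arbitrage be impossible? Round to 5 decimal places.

0.22987

T = 1 year.
GBP accumulates by (1 + 0.0964)^1 = 1.096400.
Growth of 1 PLN over T: (1 + 0.0497)^1 = 1.049700.
CIP: F = S · (grow GBP)/(grow PLN) = 0.22008 × 1.096400/1.049700 = 0.2298711 GBP per PLN.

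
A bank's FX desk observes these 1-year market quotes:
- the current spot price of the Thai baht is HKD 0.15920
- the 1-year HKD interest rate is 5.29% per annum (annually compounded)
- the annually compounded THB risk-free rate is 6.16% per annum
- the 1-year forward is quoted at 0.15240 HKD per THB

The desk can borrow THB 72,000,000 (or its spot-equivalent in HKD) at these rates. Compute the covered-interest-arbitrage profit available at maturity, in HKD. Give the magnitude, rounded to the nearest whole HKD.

T = 1 year.
Keep in THB, deliver into the forward: 72,000,000·1.061600·0.15240 = HKD 11,648,724.48.
Swap to HKD now, deposit: 72,000,000·0.15920·1.052900 = HKD 12,068,760.96.
The quoted forward undervalues THB, so borrow THB, convert to HKD at spot, deposit the HKD at 5.29%, and buy THB forward at 0.15240 to cover the loan.
The gap between the two covered legs is HKD 420,036.

HKD 420,036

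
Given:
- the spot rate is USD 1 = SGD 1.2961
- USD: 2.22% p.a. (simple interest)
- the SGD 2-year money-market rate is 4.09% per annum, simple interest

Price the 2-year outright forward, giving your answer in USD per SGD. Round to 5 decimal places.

0.74487

T = 2 years.
SGD growth factor: 1 + 0.0409×2 = 1.081800.
USD accumulates by 1 + 0.0222×2 = 1.044400.
So F = 1.2961 × 1.081800 / 1.044400 = 1.342513 (SGD/USD).
Invert for USD per SGD: 1 / 1.342513 = 0.74487.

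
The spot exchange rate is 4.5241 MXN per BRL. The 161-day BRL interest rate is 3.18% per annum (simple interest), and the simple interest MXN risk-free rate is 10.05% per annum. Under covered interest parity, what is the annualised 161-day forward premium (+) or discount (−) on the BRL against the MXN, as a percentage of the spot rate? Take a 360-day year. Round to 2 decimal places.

+6.77%

T = 161/360 years.
F = S · g_MXN/g_BRL = 4.5241 × 1.0449458/1.0142217 = 4.6611498.
(F − S)/S ÷ T = (4.6611498 − 4.5241)/4.5241/(161/360) = 0.067737 → 6.77%.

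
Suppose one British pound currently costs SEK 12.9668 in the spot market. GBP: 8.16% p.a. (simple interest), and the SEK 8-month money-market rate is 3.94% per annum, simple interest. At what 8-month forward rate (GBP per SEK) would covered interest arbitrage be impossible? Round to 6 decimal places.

0.079234

T = 8/12 years.
SEK accumulates by 1 + 0.0394×8/12 = 1.0262667.
GBP growth factor: 1 + 0.0816×8/12 = 1.054400.
So F = 12.9668 × 1.0262667 / 1.054400 = 12.62082 (SEK/GBP).
Invert for GBP per SEK: 1 / 12.62082 = 0.079234.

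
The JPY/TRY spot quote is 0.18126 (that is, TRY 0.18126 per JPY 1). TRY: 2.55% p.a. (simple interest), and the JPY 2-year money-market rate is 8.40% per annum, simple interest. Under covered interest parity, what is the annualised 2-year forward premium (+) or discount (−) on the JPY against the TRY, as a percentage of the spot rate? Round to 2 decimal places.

T = 2 years.
No-arbitrage forward: 0.18126 × 1.051000 / 1.168000 = 0.16310296 TRY/JPY.
Annualised premium = (F − S)/S × (1/T) = (0.16310296 − 0.18126)/0.18126 ÷ 2 = -5.01%.

-5.01%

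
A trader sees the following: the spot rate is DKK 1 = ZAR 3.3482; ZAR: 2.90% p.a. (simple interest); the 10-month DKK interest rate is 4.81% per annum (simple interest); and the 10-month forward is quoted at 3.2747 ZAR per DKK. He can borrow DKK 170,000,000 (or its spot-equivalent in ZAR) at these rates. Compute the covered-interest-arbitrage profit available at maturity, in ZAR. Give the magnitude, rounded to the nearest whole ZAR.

T = 10/12 years.
Invest the DKK and cover forward: 170,000,000 × 1.04008333333 × 3.2747 = ZAR 579,013,351.58.
Convert at spot and invest in ZAR: 170,000,000 × 3.3482 × 1.02416666667 = ZAR 582,949,521.67.
The quoted forward undervalues DKK, so borrow DKK, convert to ZAR at spot, deposit the ZAR at 2.90%, and buy DKK forward at 3.2747 to cover the loan.
Profit = 582,949,521.67 − 579,013,351.58 = ZAR 3,936,170.

ZAR 3,936,170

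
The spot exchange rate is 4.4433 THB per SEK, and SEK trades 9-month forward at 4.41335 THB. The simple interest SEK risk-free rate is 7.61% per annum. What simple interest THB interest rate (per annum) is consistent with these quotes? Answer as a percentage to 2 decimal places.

6.66%

T = 9/12 years.
By CIP, F/S equals the THB-to-SEK growth ratio: 4.41335/4.4433 = 0.9932595.
The SEK side grows by 1 + 0.0761×9/12 = 1.057075.
Hence g_THB = 1.0499498.
r = (1.0499498 − 1)/(9/12) = 0.066600 → 6.66%.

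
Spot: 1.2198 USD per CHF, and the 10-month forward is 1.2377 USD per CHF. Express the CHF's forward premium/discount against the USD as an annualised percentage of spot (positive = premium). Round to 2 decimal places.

T = 10/12 years.
CHF trades forward at +1.46745% vs spot over the period.
Per annum: 0.0146745 / (10/12) = 0.017609 = 1.76%.

+1.76%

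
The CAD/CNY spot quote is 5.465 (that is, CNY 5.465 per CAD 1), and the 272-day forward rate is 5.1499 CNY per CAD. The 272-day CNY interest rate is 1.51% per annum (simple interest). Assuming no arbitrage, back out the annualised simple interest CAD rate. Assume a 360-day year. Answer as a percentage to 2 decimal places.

9.70%

T = 272/360 years.
By CIP, F/S equals the CNY-to-CAD growth ratio: 5.1499/5.465 = 0.9423422.
CNY growth factor: 1 + 0.0151×272/360 = 1.0114089.
That pins the CAD growth at 1.0732926.
r = (1.0732926 − 1)/(272/360) = 0.097005 → 9.70%.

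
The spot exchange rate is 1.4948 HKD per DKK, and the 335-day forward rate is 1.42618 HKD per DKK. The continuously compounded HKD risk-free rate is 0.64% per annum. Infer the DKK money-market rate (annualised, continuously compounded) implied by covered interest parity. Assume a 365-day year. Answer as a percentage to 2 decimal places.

5.76%

T = 335/365 years.
By CIP, F/S equals the HKD-to-DKK growth ratio: 1.42618/1.4948 = 0.9540942.
The HKD side grows by e^(0.0064×335/365) = 1.0058913.
So the DKK growth factor = 1.0542893.
r = ln(1.0542893)/(335/365) = 0.057601 → 5.76%.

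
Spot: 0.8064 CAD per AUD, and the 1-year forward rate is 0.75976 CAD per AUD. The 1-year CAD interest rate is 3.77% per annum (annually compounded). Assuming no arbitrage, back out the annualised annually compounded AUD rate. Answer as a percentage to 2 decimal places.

10.14%

T = 1 year.
F/S = 0.75976/0.8064 = 0.9421627 = (growth of CAD) / (growth of AUD).
CAD growth factor: (1 + 0.0377)^1 = 1.037700.
Hence g_AUD = 1.1014021.
Annualise: 1.1014021^(1/1) − 1 = 0.101402 = 10.14%.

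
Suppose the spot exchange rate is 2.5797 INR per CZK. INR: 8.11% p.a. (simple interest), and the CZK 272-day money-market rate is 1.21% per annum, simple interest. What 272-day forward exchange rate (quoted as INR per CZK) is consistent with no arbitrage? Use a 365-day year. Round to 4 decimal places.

2.7112

T = 272/365 years.
INR growth factor: 1 + 0.0811×272/365 = 1.0604362.
Growth of 1 CZK over T: 1 + 0.0121×272/365 = 1.009017.
So F = 2.5797 × 1.0604362 / 1.009017 = 2.711161 (INR/CZK).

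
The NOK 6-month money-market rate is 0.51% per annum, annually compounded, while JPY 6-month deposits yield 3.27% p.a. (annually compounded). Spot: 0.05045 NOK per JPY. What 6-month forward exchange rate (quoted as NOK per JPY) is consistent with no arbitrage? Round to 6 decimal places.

T = 6/12 years.
Growth of 1 NOK over T: (1 + 0.0051)^(6/12) = 1.0025468.
JPY accumulates by (1 + 0.0327)^(6/12) = 1.0162185.
CIP: F = S · (grow NOK)/(grow JPY) = 0.05045 × 1.0025468/1.0162185 = 0.04977127 NOK per JPY.

0.049771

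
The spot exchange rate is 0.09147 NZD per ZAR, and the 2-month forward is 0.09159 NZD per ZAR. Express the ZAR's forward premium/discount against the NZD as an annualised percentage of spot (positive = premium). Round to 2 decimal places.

T = 2/12 years.
Period premium: (0.09159 − 0.09147)/0.09147 = 0.0013119.
×(1/T) gives 0.79% p.a.

+0.79%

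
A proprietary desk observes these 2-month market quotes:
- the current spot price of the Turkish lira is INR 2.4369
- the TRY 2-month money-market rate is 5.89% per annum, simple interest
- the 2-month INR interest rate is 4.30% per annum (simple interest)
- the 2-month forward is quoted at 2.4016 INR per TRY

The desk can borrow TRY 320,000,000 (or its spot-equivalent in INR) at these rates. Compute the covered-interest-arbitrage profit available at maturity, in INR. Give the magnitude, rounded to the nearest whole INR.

T = 2/12 years.
Route A — deposit TRY, sell forward: 320,000,000 × 1.00981666667 × 2.4016 = INR 776,056,226.14.
Route B — convert at spot, deposit INR: 320,000,000 × 2.4369 × 1.00716666667 = INR 785,396,624.00.
The quoted forward undervalues TRY, so borrow TRY, convert to INR at spot, deposit the INR at 4.30%, and buy TRY forward at 2.4016 to cover the loan.
The gap between the two covered legs is INR 9,340,398.

INR 9,340,398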